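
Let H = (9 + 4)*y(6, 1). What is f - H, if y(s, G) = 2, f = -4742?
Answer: -4768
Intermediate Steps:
H = 26 (H = (9 + 4)*2 = 13*2 = 26)
f - H = -4742 - 1*26 = -4742 - 26 = -4768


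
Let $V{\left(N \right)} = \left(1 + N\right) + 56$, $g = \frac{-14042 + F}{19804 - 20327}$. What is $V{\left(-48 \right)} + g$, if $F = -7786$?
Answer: $\frac{26535}{523} \approx 50.736$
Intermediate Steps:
$g = \frac{21828}{523}$ ($g = \frac{-14042 - 7786}{19804 - 20327} = - \frac{21828}{-523} = \left(-21828\right) \left(- \frac{1}{523}\right) = \frac{21828}{523} \approx 41.736$)
$V{\left(N \right)} = 57 + N$
$V{\left(-48 \right)} + g = \left(57 - 48\right) + \frac{21828}{523} = 9 + \frac{21828}{523} = \frac{26535}{523}$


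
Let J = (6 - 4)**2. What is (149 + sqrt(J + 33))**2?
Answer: (149 + sqrt(37))**2 ≈ 24051.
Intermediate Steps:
J = 4 (J = 2**2 = 4)
(149 + sqrt(J + 33))**2 = (149 + sqrt(4 + 33))**2 = (149 + sqrt(37))**2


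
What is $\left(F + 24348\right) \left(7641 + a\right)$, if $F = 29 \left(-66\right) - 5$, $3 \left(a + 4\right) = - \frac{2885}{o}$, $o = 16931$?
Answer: $\frac{8700282128824}{50793} \approx 1.7129 \cdot 10^{8}$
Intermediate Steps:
$a = - \frac{206057}{50793}$ ($a = -4 + \frac{\left(-2885\right) \frac{1}{16931}}{3} = -4 + \frac{1}{3} \left(- \frac{2885}{16931}\right) = -4 - \frac{2885}{50793} = - \frac{206057}{50793} \approx -4.0568$)
$F = -1919$ ($F = -1914 - 5 = -1919$)
$\left(F + 24348\right) \left(7641 + a\right) = \left(-1919 + 24348\right) \left(7641 - \frac{206057}{50793}\right) = 22429 \cdot \frac{387903256}{50793} = \frac{8700282128824}{50793}$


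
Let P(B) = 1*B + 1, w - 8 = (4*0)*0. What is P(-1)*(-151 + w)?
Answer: 0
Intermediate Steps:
w = 8 (w = 8 + (4*0)*0 = 8 + 0*0 = 8 + 0 = 8)
P(B) = 1 + B (P(B) = B + 1 = 1 + B)
P(-1)*(-151 + w) = (1 - 1)*(-151 + 8) = 0*(-143) = 0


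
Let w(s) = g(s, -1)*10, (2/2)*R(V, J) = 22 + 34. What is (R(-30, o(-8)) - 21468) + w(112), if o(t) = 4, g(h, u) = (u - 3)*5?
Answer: -21612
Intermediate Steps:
g(h, u) = -15 + 5*u (g(h, u) = (-3 + u)*5 = -15 + 5*u)
R(V, J) = 56 (R(V, J) = 22 + 34 = 56)
w(s) = -200 (w(s) = (-15 + 5*(-1))*10 = (-15 - 5)*10 = -20*10 = -200)
(R(-30, o(-8)) - 21468) + w(112) = (56 - 21468) - 200 = -21412 - 200 = -21612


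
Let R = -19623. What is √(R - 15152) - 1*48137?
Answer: -48137 + 5*I*√1391 ≈ -48137.0 + 186.48*I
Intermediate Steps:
√(R - 15152) - 1*48137 = √(-19623 - 15152) - 1*48137 = √(-34775) - 48137 = 5*I*√1391 - 48137 = -48137 + 5*I*√1391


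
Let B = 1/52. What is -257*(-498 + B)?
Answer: 6655015/52 ≈ 1.2798e+5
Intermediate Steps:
B = 1/52 ≈ 0.019231
-257*(-498 + B) = -257*(-498 + 1/52) = -257*(-25895/52) = 6655015/52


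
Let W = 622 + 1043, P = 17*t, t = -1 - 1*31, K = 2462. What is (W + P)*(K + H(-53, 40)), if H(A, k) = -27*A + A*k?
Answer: 1987533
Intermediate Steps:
t = -32 (t = -1 - 31 = -32)
P = -544 (P = 17*(-32) = -544)
W = 1665
(W + P)*(K + H(-53, 40)) = (1665 - 544)*(2462 - 53*(-27 + 40)) = 1121*(2462 - 53*13) = 1121*(2462 - 689) = 1121*1773 = 1987533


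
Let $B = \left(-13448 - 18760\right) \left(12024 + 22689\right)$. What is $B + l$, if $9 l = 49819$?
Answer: $- \frac{10062276917}{9} \approx -1.118 \cdot 10^{9}$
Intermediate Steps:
$l = \frac{49819}{9}$ ($l = \frac{1}{9} \cdot 49819 = \frac{49819}{9} \approx 5535.4$)
$B = -1118036304$ ($B = \left(-32208\right) 34713 = -1118036304$)
$B + l = -1118036304 + \frac{49819}{9} = - \frac{10062276917}{9}$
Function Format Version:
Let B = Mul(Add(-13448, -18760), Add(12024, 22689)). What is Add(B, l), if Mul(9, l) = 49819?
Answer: Rational(-10062276917, 9) ≈ -1.1180e+9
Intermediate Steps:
l = Rational(49819, 9) (l = Mul(Rational(1, 9), 49819) = Rational(49819, 9) ≈ 5535.4)
B = -1118036304 (B = Mul(-32208, 34713) = -1118036304)
Add(B, l) = Add(-1118036304, Rational(49819, 9)) = Rational(-10062276917, 9)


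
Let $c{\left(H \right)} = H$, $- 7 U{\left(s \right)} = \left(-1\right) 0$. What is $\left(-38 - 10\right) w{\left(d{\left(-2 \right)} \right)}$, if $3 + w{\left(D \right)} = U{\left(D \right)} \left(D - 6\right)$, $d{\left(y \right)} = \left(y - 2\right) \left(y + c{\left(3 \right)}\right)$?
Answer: $144$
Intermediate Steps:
$U{\left(s \right)} = 0$ ($U{\left(s \right)} = - \frac{\left(-1\right) 0}{7} = \left(- \frac{1}{7}\right) 0 = 0$)
$d{\left(y \right)} = \left(-2 + y\right) \left(3 + y\right)$ ($d{\left(y \right)} = \left(y - 2\right) \left(y + 3\right) = \left(-2 + y\right) \left(3 + y\right)$)
$w{\left(D \right)} = -3$ ($w{\left(D \right)} = -3 + 0 \left(D - 6\right) = -3 + 0 \left(-6 + D\right) = -3 + 0 = -3$)
$\left(-38 - 10\right) w{\left(d{\left(-2 \right)} \right)} = \left(-38 - 10\right) \left(-3\right) = \left(-48\right) \left(-3\right) = 144$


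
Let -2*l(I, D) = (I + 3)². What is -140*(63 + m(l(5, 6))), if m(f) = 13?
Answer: -10640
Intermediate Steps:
l(I, D) = -(3 + I)²/2 (l(I, D) = -(I + 3)²/2 = -(3 + I)²/2)
-140*(63 + m(l(5, 6))) = -140*(63 + 13) = -140*76 = -10640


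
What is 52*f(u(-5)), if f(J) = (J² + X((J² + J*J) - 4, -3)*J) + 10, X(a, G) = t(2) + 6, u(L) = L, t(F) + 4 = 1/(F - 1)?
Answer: 1040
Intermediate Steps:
t(F) = -4 + 1/(-1 + F) (t(F) = -4 + 1/(F - 1) = -4 + 1/(-1 + F))
X(a, G) = 3 (X(a, G) = (5 - 4*2)/(-1 + 2) + 6 = (5 - 8)/1 + 6 = 1*(-3) + 6 = -3 + 6 = 3)
f(J) = 10 + J² + 3*J (f(J) = (J² + 3*J) + 10 = 10 + J² + 3*J)
52*f(u(-5)) = 52*(10 + (-5)² + 3*(-5)) = 52*(10 + 25 - 15) = 52*20 = 1040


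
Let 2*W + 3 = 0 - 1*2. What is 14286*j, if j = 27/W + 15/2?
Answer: -235719/5 ≈ -47144.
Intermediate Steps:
W = -5/2 (W = -3/2 + (0 - 1*2)/2 = -3/2 + (0 - 2)/2 = -3/2 + (1/2)*(-2) = -3/2 - 1 = -5/2 ≈ -2.5000)
j = -33/10 (j = 27/(-5/2) + 15/2 = 27*(-2/5) + 15*(1/2) = -54/5 + 15/2 = -33/10 ≈ -3.3000)
14286*j = 14286*(-33/10) = -235719/5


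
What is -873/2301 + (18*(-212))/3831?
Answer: -1347231/979459 ≈ -1.3755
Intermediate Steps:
-873/2301 + (18*(-212))/3831 = -873*1/2301 - 3816*1/3831 = -291/767 - 1272/1277 = -1347231/979459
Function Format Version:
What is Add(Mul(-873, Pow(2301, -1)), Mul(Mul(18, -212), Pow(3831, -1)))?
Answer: Rational(-1347231, 979459) ≈ -1.3755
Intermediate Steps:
Add(Mul(-873, Pow(2301, -1)), Mul(Mul(18, -212), Pow(3831, -1))) = Add(Mul(-873, Rational(1, 2301)), Mul(-3816, Rational(1, 3831))) = Add(Rational(-291, 767), Rational(-1272, 1277)) = Rational(-1347231, 979459)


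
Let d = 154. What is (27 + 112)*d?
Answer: 21406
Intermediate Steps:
(27 + 112)*d = (27 + 112)*154 = 139*154 = 21406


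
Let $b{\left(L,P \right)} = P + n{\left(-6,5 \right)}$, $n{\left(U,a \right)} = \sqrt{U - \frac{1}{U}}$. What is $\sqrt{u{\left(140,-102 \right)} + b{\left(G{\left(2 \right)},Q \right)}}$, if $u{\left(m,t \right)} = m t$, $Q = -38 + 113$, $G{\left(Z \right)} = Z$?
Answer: $\frac{\sqrt{-511380 + 6 i \sqrt{210}}}{6} \approx 0.010132 + 119.18 i$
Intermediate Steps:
$Q = 75$
$b{\left(L,P \right)} = P + \frac{i \sqrt{210}}{6}$ ($b{\left(L,P \right)} = P + \sqrt{-6 - \frac{1}{-6}} = P + \sqrt{-6 - - \frac{1}{6}} = P + \sqrt{-6 + \frac{1}{6}} = P + \sqrt{- \frac{35}{6}} = P + \frac{i \sqrt{210}}{6}$)
$\sqrt{u{\left(140,-102 \right)} + b{\left(G{\left(2 \right)},Q \right)}} = \sqrt{140 \left(-102\right) + \left(75 + \frac{i \sqrt{210}}{6}\right)} = \sqrt{-14280 + \left(75 + \frac{i \sqrt{210}}{6}\right)} = \sqrt{-14205 + \frac{i \sqrt{210}}{6}}$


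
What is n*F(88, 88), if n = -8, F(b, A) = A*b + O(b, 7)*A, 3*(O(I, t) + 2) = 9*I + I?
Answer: -801152/3 ≈ -2.6705e+5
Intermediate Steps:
O(I, t) = -2 + 10*I/3 (O(I, t) = -2 + (9*I + I)/3 = -2 + (10*I)/3 = -2 + 10*I/3)
F(b, A) = A*b + A*(-2 + 10*b/3) (F(b, A) = A*b + (-2 + 10*b/3)*A = A*b + A*(-2 + 10*b/3))
n*F(88, 88) = -8*88*(-6 + 13*88)/3 = -8*88*(-6 + 1144)/3 = -8*88*1138/3 = -8*100144/3 = -801152/3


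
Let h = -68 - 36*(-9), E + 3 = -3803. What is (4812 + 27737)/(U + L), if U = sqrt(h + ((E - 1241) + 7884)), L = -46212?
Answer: -501384796/711848617 - 32549*sqrt(3093)/2135545851 ≈ -0.70519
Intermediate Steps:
E = -3806 (E = -3 - 3803 = -3806)
h = 256 (h = -68 + 324 = 256)
U = sqrt(3093) (U = sqrt(256 + ((-3806 - 1241) + 7884)) = sqrt(256 + (-5047 + 7884)) = sqrt(256 + 2837) = sqrt(3093) ≈ 55.615)
(4812 + 27737)/(U + L) = (4812 + 27737)/(sqrt(3093) - 46212) = 32549/(-46212 + sqrt(3093))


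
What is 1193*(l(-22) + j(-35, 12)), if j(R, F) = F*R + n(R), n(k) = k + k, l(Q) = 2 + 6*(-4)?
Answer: -610816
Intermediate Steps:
l(Q) = -22 (l(Q) = 2 - 24 = -22)
n(k) = 2*k
j(R, F) = 2*R + F*R (j(R, F) = F*R + 2*R = 2*R + F*R)
1193*(l(-22) + j(-35, 12)) = 1193*(-22 - 35*(2 + 12)) = 1193*(-22 - 35*14) = 1193*(-22 - 490) = 1193*(-512) = -610816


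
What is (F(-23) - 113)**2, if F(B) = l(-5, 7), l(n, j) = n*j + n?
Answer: 23409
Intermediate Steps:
l(n, j) = n + j*n (l(n, j) = j*n + n = n + j*n)
F(B) = -40 (F(B) = -5*(1 + 7) = -5*8 = -40)
(F(-23) - 113)**2 = (-40 - 113)**2 = (-153)**2 = 23409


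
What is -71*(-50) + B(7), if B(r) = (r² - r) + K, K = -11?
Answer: 3581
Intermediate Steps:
B(r) = -11 + r² - r (B(r) = (r² - r) - 11 = -11 + r² - r)
-71*(-50) + B(7) = -71*(-50) + (-11 + 7² - 1*7) = 3550 + (-11 + 49 - 7) = 3550 + 31 = 3581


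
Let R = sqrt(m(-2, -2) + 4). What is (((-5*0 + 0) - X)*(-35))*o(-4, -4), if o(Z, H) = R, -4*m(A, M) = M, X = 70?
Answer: 3675*sqrt(2) ≈ 5197.2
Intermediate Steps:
m(A, M) = -M/4
R = 3*sqrt(2)/2 (R = sqrt(-1/4*(-2) + 4) = sqrt(1/2 + 4) = sqrt(9/2) = 3*sqrt(2)/2 ≈ 2.1213)
o(Z, H) = 3*sqrt(2)/2
(((-5*0 + 0) - X)*(-35))*o(-4, -4) = (((-5*0 + 0) - 1*70)*(-35))*(3*sqrt(2)/2) = (((0 + 0) - 70)*(-35))*(3*sqrt(2)/2) = ((0 - 70)*(-35))*(3*sqrt(2)/2) = (-70*(-35))*(3*sqrt(2)/2) = 2450*(3*sqrt(2)/2) = 3675*sqrt(2)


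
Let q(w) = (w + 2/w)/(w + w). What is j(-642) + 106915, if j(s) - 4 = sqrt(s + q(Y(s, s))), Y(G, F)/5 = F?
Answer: 106919 + I*sqrt(6610080149)/3210 ≈ 1.0692e+5 + 25.328*I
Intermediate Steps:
Y(G, F) = 5*F
q(w) = (w + 2/w)/(2*w) (q(w) = (w + 2/w)/((2*w)) = (w + 2/w)*(1/(2*w)) = (w + 2/w)/(2*w))
j(s) = 4 + sqrt(1/2 + s + 1/(25*s**2)) (j(s) = 4 + sqrt(s + (1/2 + (5*s)**(-2))) = 4 + sqrt(s + (1/2 + 1/(25*s**2))) = 4 + sqrt(1/2 + s + 1/(25*s**2)))
j(-642) + 106915 = (4 + sqrt(50 + 4/(-642)**2 + 100*(-642))/10) + 106915 = (4 + sqrt(50 + 4*(1/412164) - 64200)/10) + 106915 = (4 + sqrt(50 + 1/103041 - 64200)/10) + 106915 = (4 + sqrt(-6610080149/103041)/10) + 106915 = (4 + (I*sqrt(6610080149)/321)/10) + 106915 = (4 + I*sqrt(6610080149)/3210) + 106915 = 106919 + I*sqrt(6610080149)/3210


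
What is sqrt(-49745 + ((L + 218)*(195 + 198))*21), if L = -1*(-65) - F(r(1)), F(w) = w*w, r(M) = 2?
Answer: sqrt(2252842) ≈ 1500.9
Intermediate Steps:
F(w) = w**2
L = 61 (L = -1*(-65) - 1*2**2 = 65 - 1*4 = 65 - 4 = 61)
sqrt(-49745 + ((L + 218)*(195 + 198))*21) = sqrt(-49745 + ((61 + 218)*(195 + 198))*21) = sqrt(-49745 + (279*393)*21) = sqrt(-49745 + 109647*21) = sqrt(-49745 + 2302587) = sqrt(2252842)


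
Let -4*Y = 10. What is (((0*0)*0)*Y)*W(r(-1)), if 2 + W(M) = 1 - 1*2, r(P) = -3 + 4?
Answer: 0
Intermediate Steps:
r(P) = 1
Y = -5/2 (Y = -¼*10 = -5/2 ≈ -2.5000)
W(M) = -3 (W(M) = -2 + (1 - 1*2) = -2 + (1 - 2) = -2 - 1 = -3)
(((0*0)*0)*Y)*W(r(-1)) = (((0*0)*0)*(-5/2))*(-3) = ((0*0)*(-5/2))*(-3) = (0*(-5/2))*(-3) = 0*(-3) = 0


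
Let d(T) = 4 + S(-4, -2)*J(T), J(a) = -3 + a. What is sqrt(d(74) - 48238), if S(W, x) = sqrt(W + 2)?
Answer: sqrt(-48234 + 71*I*sqrt(2)) ≈ 0.229 + 219.62*I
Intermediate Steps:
S(W, x) = sqrt(2 + W)
d(T) = 4 + I*sqrt(2)*(-3 + T) (d(T) = 4 + sqrt(2 - 4)*(-3 + T) = 4 + sqrt(-2)*(-3 + T) = 4 + (I*sqrt(2))*(-3 + T) = 4 + I*sqrt(2)*(-3 + T))
sqrt(d(74) - 48238) = sqrt((4 + I*sqrt(2)*(-3 + 74)) - 48238) = sqrt((4 + I*sqrt(2)*71) - 48238) = sqrt((4 + 71*I*sqrt(2)) - 48238) = sqrt(-48234 + 71*I*sqrt(2))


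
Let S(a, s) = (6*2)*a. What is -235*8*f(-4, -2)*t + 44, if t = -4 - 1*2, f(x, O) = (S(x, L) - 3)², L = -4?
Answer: 29339324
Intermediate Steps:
S(a, s) = 12*a
f(x, O) = (-3 + 12*x)² (f(x, O) = (12*x - 3)² = (-3 + 12*x)²)
t = -6 (t = -4 - 2 = -6)
-235*8*f(-4, -2)*t + 44 = -235*8*(9*(-1 + 4*(-4))²)*(-6) + 44 = -235*8*(9*(-1 - 16)²)*(-6) + 44 = -235*8*(9*(-17)²)*(-6) + 44 = -235*8*(9*289)*(-6) + 44 = -235*8*2601*(-6) + 44 = -4889880*(-6) + 44 = -235*(-124848) + 44 = 29339280 + 44 = 29339324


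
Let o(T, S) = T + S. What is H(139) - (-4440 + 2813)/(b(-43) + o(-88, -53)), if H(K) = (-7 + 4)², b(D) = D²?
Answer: 16999/1708 ≈ 9.9526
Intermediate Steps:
o(T, S) = S + T
H(K) = 9 (H(K) = (-3)² = 9)
H(139) - (-4440 + 2813)/(b(-43) + o(-88, -53)) = 9 - (-4440 + 2813)/((-43)² + (-53 - 88)) = 9 - (-1627)/(1849 - 141) = 9 - (-1627)/1708 = 9 - 1*(-1627/1708) = 9 + 1627/1708 = 16999/1708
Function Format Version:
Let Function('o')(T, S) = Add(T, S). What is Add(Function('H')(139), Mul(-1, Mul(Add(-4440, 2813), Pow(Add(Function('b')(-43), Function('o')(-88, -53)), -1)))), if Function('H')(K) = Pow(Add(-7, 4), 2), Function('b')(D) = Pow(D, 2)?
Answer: Rational(16999, 1708) ≈ 9.9526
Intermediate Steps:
Function('o')(T, S) = Add(S, T)
Function('H')(K) = 9 (Function('H')(K) = Pow(-3, 2) = 9)
Add(Function('H')(139), Mul(-1, Mul(Add(-4440, 2813), Pow(Add(Function('b')(-43), Function('o')(-88, -53)), -1)))) = Add(9, Mul(-1, Mul(Add(-4440, 2813), Pow(Add(Pow(-43, 2), Add(-53, -88)), -1)))) = Add(9, Mul(-1, Mul(-1627, Pow(Add(1849, -141), -1)))) = Add(9, Mul(-1, Mul(-1627, Pow(1708, -1)))) = Add(9, Mul(-1, Mul(-1627, Rational(1, 1708)))) = Add(9, Mul(-1, Rational(-1627, 1708))) = Add(9, Rational(1627, 1708)) = Rational(16999, 1708)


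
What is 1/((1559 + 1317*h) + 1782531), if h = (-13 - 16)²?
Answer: 1/2891687 ≈ 3.4582e-7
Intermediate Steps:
h = 841 (h = (-29)² = 841)
1/((1559 + 1317*h) + 1782531) = 1/((1559 + 1317*841) + 1782531) = 1/((1559 + 1107597) + 1782531) = 1/(1109156 + 1782531) = 1/2891687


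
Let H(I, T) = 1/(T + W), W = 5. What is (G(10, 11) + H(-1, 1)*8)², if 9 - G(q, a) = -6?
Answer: 2401/9 ≈ 266.78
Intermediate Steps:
H(I, T) = 1/(5 + T) (H(I, T) = 1/(T + 5) = 1/(5 + T))
G(q, a) = 15 (G(q, a) = 9 - 1*(-6) = 9 + 6 = 15)
(G(10, 11) + H(-1, 1)*8)² = (15 + 8/(5 + 1))² = (15 + 8/6)² = (15 + (⅙)*8)² = (15 + 4/3)² = (49/3)² = 2401/9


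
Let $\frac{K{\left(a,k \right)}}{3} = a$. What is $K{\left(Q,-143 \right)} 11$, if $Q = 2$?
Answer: $66$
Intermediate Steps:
$K{\left(a,k \right)} = 3 a$
$K{\left(Q,-143 \right)} 11 = 3 \cdot 2 \cdot 11 = 6 \cdot 11 = 66$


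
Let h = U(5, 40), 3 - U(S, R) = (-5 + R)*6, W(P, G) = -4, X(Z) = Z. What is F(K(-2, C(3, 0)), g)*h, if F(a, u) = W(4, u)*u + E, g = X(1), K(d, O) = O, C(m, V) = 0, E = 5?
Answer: -207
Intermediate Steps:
g = 1
F(a, u) = 5 - 4*u (F(a, u) = -4*u + 5 = 5 - 4*u)
U(S, R) = 33 - 6*R (U(S, R) = 3 - (-5 + R)*6 = 3 - (-30 + 6*R) = 3 + (30 - 6*R) = 33 - 6*R)
h = -207 (h = 33 - 6*40 = 33 - 240 = -207)
F(K(-2, C(3, 0)), g)*h = (5 - 4*1)*(-207) = (5 - 4)*(-207) = 1*(-207) = -207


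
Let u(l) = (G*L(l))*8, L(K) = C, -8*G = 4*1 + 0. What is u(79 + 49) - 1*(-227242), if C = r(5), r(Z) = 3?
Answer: 227230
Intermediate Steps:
C = 3
G = -½ (G = -(4*1 + 0)/8 = -(4 + 0)/8 = -⅛*4 = -½ ≈ -0.50000)
L(K) = 3
u(l) = -12 (u(l) = -½*3*8 = -3/2*8 = -12)
u(79 + 49) - 1*(-227242) = -12 - 1*(-227242) = -12 + 227242 = 227230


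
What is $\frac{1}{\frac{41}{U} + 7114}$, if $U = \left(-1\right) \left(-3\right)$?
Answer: $\frac{3}{21383} \approx 0.0001403$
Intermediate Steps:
$U = 3$
$\frac{1}{\frac{41}{U} + 7114} = \frac{1}{\frac{41}{3} + 7114} = \frac{1}{\frac{21383}{3}} = \frac{3}{21383}$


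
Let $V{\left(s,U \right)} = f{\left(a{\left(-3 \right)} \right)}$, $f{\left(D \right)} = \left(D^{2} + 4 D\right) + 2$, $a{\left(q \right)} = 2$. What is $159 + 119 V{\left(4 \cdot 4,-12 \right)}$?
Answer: $1825$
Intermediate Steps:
$f{\left(D \right)} = 2 + D^{2} + 4 D$
$V{\left(s,U \right)} = 14$ ($V{\left(s,U \right)} = 2 + 2^{2} + 4 \cdot 2 = 2 + 4 + 8 = 14$)
$159 + 119 V{\left(4 \cdot 4,-12 \right)} = 159 + 119 \cdot 14 = 159 + 1666 = 1825$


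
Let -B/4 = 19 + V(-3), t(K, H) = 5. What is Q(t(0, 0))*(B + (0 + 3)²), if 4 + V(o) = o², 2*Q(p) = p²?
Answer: -2175/2 ≈ -1087.5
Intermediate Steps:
Q(p) = p²/2
V(o) = -4 + o²
B = -96 (B = -4*(19 + (-4 + (-3)²)) = -4*(19 + (-4 + 9)) = -4*(19 + 5) = -4*24 = -96)
Q(t(0, 0))*(B + (0 + 3)²) = ((½)*5²)*(-96 + (0 + 3)²) = ((½)*25)*(-96 + 3²) = 25*(-96 + 9)/2 = (25/2)*(-87) = -2175/2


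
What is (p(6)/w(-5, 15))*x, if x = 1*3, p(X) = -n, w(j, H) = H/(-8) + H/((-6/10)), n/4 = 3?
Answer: 288/215 ≈ 1.3395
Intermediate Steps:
n = 12 (n = 4*3 = 12)
w(j, H) = -43*H/24 (w(j, H) = H*(-⅛) + H/((-6*⅒)) = -H/8 + H/(-⅗) = -H/8 + H*(-5/3) = -H/8 - 5*H/3 = -43*H/24)
p(X) = -12 (p(X) = -1*12 = -12)
x = 3
(p(6)/w(-5, 15))*x = -12/((-43/24*15))*3 = -12/(-215/8)*3 = -12*(-8/215)*3 = (96/215)*3 = 288/215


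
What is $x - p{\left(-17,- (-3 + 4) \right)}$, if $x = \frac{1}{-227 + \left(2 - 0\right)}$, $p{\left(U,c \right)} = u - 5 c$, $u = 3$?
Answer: $- \frac{1801}{225} \approx -8.0044$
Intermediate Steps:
$p{\left(U,c \right)} = 3 - 5 c$
$x = - \frac{1}{225}$ ($x = \frac{1}{-227 + \left(2 + 0\right)} = \frac{1}{-227 + 2} = \frac{1}{-225} = - \frac{1}{225} \approx -0.0044444$)
$x - p{\left(-17,- (-3 + 4) \right)} = - \frac{1}{225} - \left(3 - 5 \left(- (-3 + 4)\right)\right) = - \frac{1}{225} - \left(3 - 5 \left(\left(-1\right) 1\right)\right) = - \frac{1}{225} - \left(3 - -5\right) = - \frac{1}{225} - \left(3 + 5\right) = - \frac{1}{225} - 8 = - \frac{1801}{225}$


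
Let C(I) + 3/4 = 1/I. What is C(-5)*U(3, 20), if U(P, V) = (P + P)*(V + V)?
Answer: -228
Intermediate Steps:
U(P, V) = 4*P*V (U(P, V) = (2*P)*(2*V) = 4*P*V)
C(I) = -¾ + 1/I
C(-5)*U(3, 20) = (-¾ + 1/(-5))*(4*3*20) = (-¾ - ⅕)*240 = -19/20*240 = -228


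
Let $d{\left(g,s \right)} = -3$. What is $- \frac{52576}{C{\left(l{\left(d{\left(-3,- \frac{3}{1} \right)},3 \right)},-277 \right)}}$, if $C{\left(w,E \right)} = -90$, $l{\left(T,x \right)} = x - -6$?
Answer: $\frac{26288}{45} \approx 584.18$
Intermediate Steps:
$l{\left(T,x \right)} = 6 + x$ ($l{\left(T,x \right)} = x + 6 = 6 + x$)
$- \frac{52576}{C{\left(l{\left(d{\left(-3,- \frac{3}{1} \right)},3 \right)},-277 \right)}} = - \frac{52576}{-90} = \left(-52576\right) \left(- \frac{1}{90}\right) = \frac{26288}{45}$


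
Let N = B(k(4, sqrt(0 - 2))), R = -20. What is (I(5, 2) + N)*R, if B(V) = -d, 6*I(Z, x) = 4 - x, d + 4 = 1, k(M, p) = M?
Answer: -200/3 ≈ -66.667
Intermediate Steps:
d = -3 (d = -4 + 1 = -3)
I(Z, x) = 2/3 - x/6 (I(Z, x) = (4 - x)/6 = 2/3 - x/6)
B(V) = 3 (B(V) = -1*(-3) = 3)
N = 3
(I(5, 2) + N)*R = ((2/3 - 1/6*2) + 3)*(-20) = ((2/3 - 1/3) + 3)*(-20) = (1/3 + 3)*(-20) = (10/3)*(-20) = -200/3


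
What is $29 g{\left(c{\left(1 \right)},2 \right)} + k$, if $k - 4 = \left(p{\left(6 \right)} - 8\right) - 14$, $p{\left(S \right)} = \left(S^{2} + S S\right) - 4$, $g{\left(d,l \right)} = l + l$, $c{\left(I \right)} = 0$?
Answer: $166$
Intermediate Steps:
$g{\left(d,l \right)} = 2 l$
$p{\left(S \right)} = -4 + 2 S^{2}$ ($p{\left(S \right)} = \left(S^{2} + S^{2}\right) - 4 = 2 S^{2} - 4 = -4 + 2 S^{2}$)
$k = 50$ ($k = 4 - -46 = 4 + \left(\left(\left(-4 + 2 \cdot 36\right) - 8\right) - 14\right) = 4 + \left(\left(\left(-4 + 72\right) - 8\right) - 14\right) = 4 + \left(\left(68 - 8\right) - 14\right) = 4 + \left(60 - 14\right) = 4 + 46 = 50$)
$29 g{\left(c{\left(1 \right)},2 \right)} + k = 29 \cdot 2 \cdot 2 + 50 = 29 \cdot 4 + 50 = 116 + 50 = 166$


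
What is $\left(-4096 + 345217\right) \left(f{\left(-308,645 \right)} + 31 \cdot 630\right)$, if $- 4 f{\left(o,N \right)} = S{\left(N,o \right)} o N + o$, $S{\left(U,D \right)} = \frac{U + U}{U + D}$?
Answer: $\frac{24108866193489}{337} \approx 7.154 \cdot 10^{10}$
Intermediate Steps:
$S{\left(U,D \right)} = \frac{2 U}{D + U}$
$f{\left(o,N \right)} = - \frac{o}{4} - \frac{o N^{2}}{2 \left(N + o\right)}$ ($f{\left(o,N \right)} = - \frac{\frac{2 N}{o + N} o N + o}{4} = - \frac{\frac{2 N}{N + o} o N + o}{4} = - \frac{\frac{2 N o}{N + o} N + o}{4} = - \frac{\frac{2 o N^{2}}{N + o} + o}{4} = - \frac{o + \frac{2 o N^{2}}{N + o}}{4} = - \frac{o}{4} - \frac{o N^{2}}{2 \left(N + o\right)}$)
$\left(-4096 + 345217\right) \left(f{\left(-308,645 \right)} + 31 \cdot 630\right) = \left(-4096 + 345217\right) \left(\left(-1\right) \left(-308\right) \frac{1}{4 \cdot 645 + 4 \left(-308\right)} \left(645 - 308 + 2 \cdot 645^{2}\right) + 31 \cdot 630\right) = 341121 \left(\left(-1\right) \left(-308\right) \frac{1}{2580 - 1232} \left(645 - 308 + 2 \cdot 416025\right) + 19530\right) = 341121 \left(\left(-1\right) \left(-308\right) \frac{1}{1348} \left(645 - 308 + 832050\right) + 19530\right) = 341121 \left(\left(-1\right) \left(-308\right) \frac{1}{1348} \cdot 832387 + 19530\right) = 341121 \left(\frac{64093799}{337} + 19530\right) = 341121 \cdot \frac{70675409}{337} = \frac{24108866193489}{337}$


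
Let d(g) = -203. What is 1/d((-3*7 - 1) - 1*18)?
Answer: -1/203 ≈ -0.0049261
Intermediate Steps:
1/d((-3*7 - 1) - 1*18) = 1/(-203) = -1/203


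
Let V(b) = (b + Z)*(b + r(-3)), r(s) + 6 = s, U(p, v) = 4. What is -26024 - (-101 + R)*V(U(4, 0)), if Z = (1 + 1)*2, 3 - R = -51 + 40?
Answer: -29504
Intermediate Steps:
R = 14 (R = 3 - (-51 + 40) = 3 - 1*(-11) = 3 + 11 = 14)
r(s) = -6 + s
Z = 4 (Z = 2*2 = 4)
V(b) = (-9 + b)*(4 + b) (V(b) = (b + 4)*(b + (-6 - 3)) = (4 + b)*(b - 9) = (4 + b)*(-9 + b) = (-9 + b)*(4 + b))
-26024 - (-101 + R)*V(U(4, 0)) = -26024 - (-101 + 14)*(-36 + 4² - 5*4) = -26024 - (-87)*(-36 + 16 - 20) = -26024 - (-87)*(-40) = -26024 - 1*3480 = -26024 - 3480 = -29504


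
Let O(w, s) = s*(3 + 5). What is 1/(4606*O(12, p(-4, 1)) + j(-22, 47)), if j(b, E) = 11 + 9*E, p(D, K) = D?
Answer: -1/146958 ≈ -6.8047e-6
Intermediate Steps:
O(w, s) = 8*s (O(w, s) = s*8 = 8*s)
1/(4606*O(12, p(-4, 1)) + j(-22, 47)) = 1/(4606*(8*(-4)) + (11 + 9*47)) = 1/(4606*(-32) + (11 + 423)) = 1/(-147392 + 434) = 1/(-146958) = -1/146958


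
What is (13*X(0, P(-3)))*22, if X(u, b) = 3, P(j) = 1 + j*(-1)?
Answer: 858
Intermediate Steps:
P(j) = 1 - j
(13*X(0, P(-3)))*22 = (13*3)*22 = 39*22 = 858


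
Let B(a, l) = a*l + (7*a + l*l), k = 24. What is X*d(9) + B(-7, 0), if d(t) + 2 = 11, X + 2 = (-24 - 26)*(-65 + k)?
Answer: 18383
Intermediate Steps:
B(a, l) = l² + 7*a + a*l (B(a, l) = a*l + (7*a + l²) = a*l + (l² + 7*a) = l² + 7*a + a*l)
X = 2048 (X = -2 + (-24 - 26)*(-65 + 24) = -2 - 50*(-41) = -2 + 2050 = 2048)
d(t) = 9 (d(t) = -2 + 11 = 9)
X*d(9) + B(-7, 0) = 2048*9 + (0² + 7*(-7) - 7*0) = 18432 + (0 - 49 + 0) = 18432 - 49 = 18383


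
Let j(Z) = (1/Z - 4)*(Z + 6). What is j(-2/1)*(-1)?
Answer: 18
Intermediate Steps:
j(Z) = (-4 + 1/Z)*(6 + Z)
j(-2/1)*(-1) = (-23 - (-8)/1 + 6/((-2/1)))*(-1) = (-23 - (-8) + 6/((-2*1)))*(-1) = (-23 - 4*(-2) + 6/(-2))*(-1) = (-23 + 8 + 6*(-1/2))*(-1) = (-23 + 8 - 3)*(-1) = -18*(-1) = 18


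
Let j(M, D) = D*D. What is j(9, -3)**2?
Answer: 81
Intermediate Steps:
j(M, D) = D**2
j(9, -3)**2 = ((-3)**2)**2 = 9**2 = 81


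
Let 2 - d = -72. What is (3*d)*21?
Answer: 4662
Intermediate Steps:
d = 74 (d = 2 - 1*(-72) = 2 + 72 = 74)
(3*d)*21 = (3*74)*21 = 222*21 = 4662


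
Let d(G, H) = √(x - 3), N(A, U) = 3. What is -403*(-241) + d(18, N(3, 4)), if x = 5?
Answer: 97123 + √2 ≈ 97124.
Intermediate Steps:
d(G, H) = √2 (d(G, H) = √(5 - 3) = √2)
-403*(-241) + d(18, N(3, 4)) = -403*(-241) + √2 = 97123 + √2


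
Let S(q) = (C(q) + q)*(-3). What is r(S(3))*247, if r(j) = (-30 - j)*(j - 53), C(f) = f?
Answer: 210444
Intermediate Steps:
S(q) = -6*q (S(q) = (q + q)*(-3) = (2*q)*(-3) = -6*q)
r(j) = (-53 + j)*(-30 - j) (r(j) = (-30 - j)*(-53 + j) = (-53 + j)*(-30 - j))
r(S(3))*247 = (1590 - (-6*3)² + 23*(-6*3))*247 = (1590 - 1*(-18)² + 23*(-18))*247 = (1590 - 1*324 - 414)*247 = (1590 - 324 - 414)*247 = 852*247 = 210444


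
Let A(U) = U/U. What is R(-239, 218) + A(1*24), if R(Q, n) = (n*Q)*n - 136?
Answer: -11358371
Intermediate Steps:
R(Q, n) = -136 + Q*n² (R(Q, n) = (Q*n)*n - 136 = Q*n² - 136 = -136 + Q*n²)
A(U) = 1
R(-239, 218) + A(1*24) = (-136 - 239*218²) + 1 = (-136 - 239*47524) + 1 = (-136 - 11358236) + 1 = -11358372 + 1 = -11358371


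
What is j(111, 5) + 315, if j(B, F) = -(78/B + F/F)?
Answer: 11592/37 ≈ 313.30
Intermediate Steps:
j(B, F) = -1 - 78/B (j(B, F) = -(78/B + 1) = -(1 + 78/B) = -1 - 78/B)
j(111, 5) + 315 = (-78 - 1*111)/111 + 315 = (-78 - 111)/111 + 315 = (1/111)*(-189) + 315 = -63/37 + 315 = 11592/37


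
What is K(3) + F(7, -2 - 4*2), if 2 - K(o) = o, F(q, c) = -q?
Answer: -8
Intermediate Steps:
K(o) = 2 - o
K(3) + F(7, -2 - 4*2) = (2 - 1*3) - 1*7 = (2 - 3) - 7 = -1 - 7 = -8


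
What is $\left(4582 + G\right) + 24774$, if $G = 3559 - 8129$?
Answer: $24786$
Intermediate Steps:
$G = -4570$ ($G = 3559 - 8129 = -4570$)
$\left(4582 + G\right) + 24774 = \left(4582 - 4570\right) + 24774 = 12 + 24774 = 24786$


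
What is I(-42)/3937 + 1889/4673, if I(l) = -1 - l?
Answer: 7628586/18397601 ≈ 0.41465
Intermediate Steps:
I(-42)/3937 + 1889/4673 = (-1 - 1*(-42))/3937 + 1889/4673 = (-1 + 42)*(1/3937) + 1889*(1/4673) = 41*(1/3937) + 1889/4673 = 41/3937 + 1889/4673 = 7628586/18397601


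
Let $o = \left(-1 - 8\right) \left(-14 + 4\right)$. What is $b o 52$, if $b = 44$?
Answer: $205920$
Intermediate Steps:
$o = 90$ ($o = \left(-9\right) \left(-10\right) = 90$)
$b o 52 = 44 \cdot 90 \cdot 52 = 3960 \cdot 52 = 205920$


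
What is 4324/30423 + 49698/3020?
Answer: 762510367/45938730 ≈ 16.598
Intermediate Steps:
4324/30423 + 49698/3020 = 4324*(1/30423) + 49698*(1/3020) = 4324/30423 + 24849/1510 = 762510367/45938730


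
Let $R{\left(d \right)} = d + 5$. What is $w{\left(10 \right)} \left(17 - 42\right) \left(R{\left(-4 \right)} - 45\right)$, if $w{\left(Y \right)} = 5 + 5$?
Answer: $11000$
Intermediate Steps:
$R{\left(d \right)} = 5 + d$
$w{\left(Y \right)} = 10$
$w{\left(10 \right)} \left(17 - 42\right) \left(R{\left(-4 \right)} - 45\right) = 10 \left(17 - 42\right) \left(\left(5 - 4\right) - 45\right) = 10 \left(17 - 42\right) \left(1 - 45\right) = 10 \left(-25\right) \left(-44\right) = \left(-250\right) \left(-44\right) = 11000$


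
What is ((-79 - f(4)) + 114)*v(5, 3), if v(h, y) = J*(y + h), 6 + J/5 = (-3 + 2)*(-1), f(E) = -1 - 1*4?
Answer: -8000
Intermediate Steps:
f(E) = -5 (f(E) = -1 - 4 = -5)
J = -25 (J = -30 + 5*((-3 + 2)*(-1)) = -30 + 5*(-1*(-1)) = -30 + 5*1 = -30 + 5 = -25)
v(h, y) = -25*h - 25*y (v(h, y) = -25*(y + h) = -25*(h + y) = -25*h - 25*y)
((-79 - f(4)) + 114)*v(5, 3) = ((-79 - 1*(-5)) + 114)*(-25*5 - 25*3) = ((-79 + 5) + 114)*(-125 - 75) = (-74 + 114)*(-200) = 40*(-200) = -8000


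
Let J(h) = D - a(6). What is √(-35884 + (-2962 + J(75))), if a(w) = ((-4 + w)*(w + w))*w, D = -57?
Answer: I*√39047 ≈ 197.6*I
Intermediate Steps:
a(w) = 2*w²*(-4 + w) (a(w) = ((-4 + w)*(2*w))*w = (2*w*(-4 + w))*w = 2*w²*(-4 + w))
J(h) = -201 (J(h) = -57 - 2*6²*(-4 + 6) = -57 - 2*36*2 = -57 - 1*144 = -57 - 144 = -201)
√(-35884 + (-2962 + J(75))) = √(-35884 + (-2962 - 201)) = √(-35884 - 3163) = √(-39047) = I*√39047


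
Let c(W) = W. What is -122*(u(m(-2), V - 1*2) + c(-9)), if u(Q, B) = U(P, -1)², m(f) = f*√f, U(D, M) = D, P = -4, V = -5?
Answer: -854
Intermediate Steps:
m(f) = f^(3/2)
u(Q, B) = 16 (u(Q, B) = (-4)² = 16)
-122*(u(m(-2), V - 1*2) + c(-9)) = -122*(16 - 9) = -122*7 = -854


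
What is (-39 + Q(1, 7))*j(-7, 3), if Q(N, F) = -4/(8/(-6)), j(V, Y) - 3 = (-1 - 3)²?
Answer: -684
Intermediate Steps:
j(V, Y) = 19 (j(V, Y) = 3 + (-1 - 3)² = 3 + (-4)² = 3 + 16 = 19)
Q(N, F) = 3 (Q(N, F) = -4/(8*(-⅙)) = -4/(-4/3) = -4*(-¾) = 3)
(-39 + Q(1, 7))*j(-7, 3) = (-39 + 3)*19 = -36*19 = -684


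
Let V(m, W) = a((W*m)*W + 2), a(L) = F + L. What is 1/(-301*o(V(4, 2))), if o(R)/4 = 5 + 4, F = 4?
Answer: -1/10836 ≈ -9.2285e-5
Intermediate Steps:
a(L) = 4 + L
V(m, W) = 6 + m*W**2 (V(m, W) = 4 + ((W*m)*W + 2) = 4 + (m*W**2 + 2) = 4 + (2 + m*W**2) = 6 + m*W**2)
o(R) = 36 (o(R) = 4*(5 + 4) = 4*9 = 36)
1/(-301*o(V(4, 2))) = 1/(-301*36) = 1/(-10836) = -1/10836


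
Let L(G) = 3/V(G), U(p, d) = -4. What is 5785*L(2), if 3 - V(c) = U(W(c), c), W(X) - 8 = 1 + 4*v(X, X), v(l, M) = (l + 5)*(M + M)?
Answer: 17355/7 ≈ 2479.3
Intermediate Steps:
v(l, M) = 2*M*(5 + l) (v(l, M) = (5 + l)*(2*M) = 2*M*(5 + l))
W(X) = 9 + 8*X*(5 + X) (W(X) = 8 + (1 + 4*(2*X*(5 + X))) = 8 + (1 + 8*X*(5 + X)) = 9 + 8*X*(5 + X))
V(c) = 7 (V(c) = 3 - 1*(-4) = 3 + 4 = 7)
L(G) = 3/7
5785*L(2) = 5785*(3/7) = 17355/7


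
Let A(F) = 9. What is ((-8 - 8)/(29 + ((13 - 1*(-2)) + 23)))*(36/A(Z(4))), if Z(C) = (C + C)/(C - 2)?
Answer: -64/67 ≈ -0.95522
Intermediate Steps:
Z(C) = 2*C/(-2 + C) (Z(C) = (2*C)/(-2 + C) = 2*C/(-2 + C))
((-8 - 8)/(29 + ((13 - 1*(-2)) + 23)))*(36/A(Z(4))) = ((-8 - 8)/(29 + ((13 - 1*(-2)) + 23)))*(36/9) = (-16/(29 + ((13 + 2) + 23)))*(36*(⅑)) = -16/(29 + (15 + 23))*4 = -16/(29 + 38)*4 = -16/67*4 = -64/67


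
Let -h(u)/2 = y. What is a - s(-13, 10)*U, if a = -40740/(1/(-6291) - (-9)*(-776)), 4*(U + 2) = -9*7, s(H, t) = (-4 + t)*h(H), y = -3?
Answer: 5666323959/8787269 ≈ 644.83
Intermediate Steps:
h(u) = 6 (h(u) = -2*(-3) = 6)
s(H, t) = -24 + 6*t (s(H, t) = (-4 + t)*6 = -24 + 6*t)
U = -71/4 (U = -2 + (-9*7)/4 = -2 + (¼)*(-63) = -2 - 63/4 = -71/4 ≈ -17.750)
a = 51259068/8787269 (a = -40740/(-1/6291 - 1*6984) = -40740/(-1/6291 - 6984) = -40740/(-43936345/6291) = -40740*(-6291/43936345) = 51259068/8787269 ≈ 5.8333)
a - s(-13, 10)*U = 51259068/8787269 - (-24 + 6*10)*(-71)/4 = 51259068/8787269 - (-24 + 60)*(-71)/4 = 51259068/8787269 - 36*(-71)/4 = 51259068/8787269 - 1*(-639) = 51259068/8787269 + 639 = 5666323959/8787269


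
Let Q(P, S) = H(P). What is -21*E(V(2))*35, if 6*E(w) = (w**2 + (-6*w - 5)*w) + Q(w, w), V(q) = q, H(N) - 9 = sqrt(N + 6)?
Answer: 5145/2 - 245*sqrt(2) ≈ 2226.0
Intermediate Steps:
H(N) = 9 + sqrt(6 + N) (H(N) = 9 + sqrt(N + 6) = 9 + sqrt(6 + N))
Q(P, S) = 9 + sqrt(6 + P)
E(w) = 3/2 + w**2/6 + sqrt(6 + w)/6 + w*(-5 - 6*w)/6 (E(w) = ((w**2 + (-6*w - 5)*w) + (9 + sqrt(6 + w)))/6 = ((w**2 + (-5 - 6*w)*w) + (9 + sqrt(6 + w)))/6 = ((w**2 + w*(-5 - 6*w)) + (9 + sqrt(6 + w)))/6 = (9 + w**2 + sqrt(6 + w) + w*(-5 - 6*w))/6 = 3/2 + w**2/6 + sqrt(6 + w)/6 + w*(-5 - 6*w)/6)
-21*E(V(2))*35 = -21*(3/2 - 5/6*2 - 5/6*2**2 + sqrt(6 + 2)/6)*35 = -21*(3/2 - 5/3 - 5/6*4 + sqrt(8)/6)*35 = -21*(3/2 - 5/3 - 10/3 + (2*sqrt(2))/6)*35 = -21*(3/2 - 5/3 - 10/3 + sqrt(2)/3)*35 = -21*(-7/2 + sqrt(2)/3)*35 = (147/2 - 7*sqrt(2))*35 = 5145/2 - 245*sqrt(2)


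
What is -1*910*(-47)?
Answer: 42770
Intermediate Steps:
-1*910*(-47) = -910*(-47) = 42770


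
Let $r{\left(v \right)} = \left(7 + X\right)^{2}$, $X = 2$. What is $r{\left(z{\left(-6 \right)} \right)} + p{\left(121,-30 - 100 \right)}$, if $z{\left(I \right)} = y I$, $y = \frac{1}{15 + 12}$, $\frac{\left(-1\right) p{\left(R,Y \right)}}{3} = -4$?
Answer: $93$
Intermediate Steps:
$p{\left(R,Y \right)} = 12$ ($p{\left(R,Y \right)} = \left(-3\right) \left(-4\right) = 12$)
$y = \frac{1}{27} \approx 0.037037$
$z{\left(I \right)} = \frac{I}{27}$
$r{\left(v \right)} = 81$ ($r{\left(v \right)} = \left(7 + 2\right)^{2} = 9^{2} = 81$)
$r{\left(z{\left(-6 \right)} \right)} + p{\left(121,-30 - 100 \right)} = 81 + 12 = 93$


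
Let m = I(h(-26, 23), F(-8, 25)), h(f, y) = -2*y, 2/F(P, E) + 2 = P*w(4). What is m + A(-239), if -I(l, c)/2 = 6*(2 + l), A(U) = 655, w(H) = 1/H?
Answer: 1183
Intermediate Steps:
w(H) = 1/H
F(P, E) = 2/(-2 + P/4)
I(l, c) = -24 - 12*l (I(l, c) = -12*(2 + l) = -2*(12 + 6*l) = -24 - 12*l)
m = 528 (m = -24 - (-24)*23 = -24 - 12*(-46) = -24 + 552 = 528)
m + A(-239) = 528 + 655 = 1183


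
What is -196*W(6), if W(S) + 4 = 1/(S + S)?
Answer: 2303/3 ≈ 767.67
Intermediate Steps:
W(S) = -4 + 1/(2*S) (W(S) = -4 + 1/(S + S) = -4 + 1/(2*S))
-196*W(6) = -196*(-4 + (½)/6) = -196*(-4 + (½)*(⅙)) = -196*(-4 + 1/12) = -196*(-47/12) = 2303/3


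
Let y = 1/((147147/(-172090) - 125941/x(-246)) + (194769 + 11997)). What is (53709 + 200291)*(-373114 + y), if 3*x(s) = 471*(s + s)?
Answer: -130240606647310835736076000/1374267097706591 ≈ -9.4771e+10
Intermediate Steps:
x(s) = 314*s (x(s) = (471*(s + s))/3 = (471*(2*s))/3 = (942*s)/3 = 314*s)
y = 6646459980/1374267097706591 (y = 1/((147147/(-172090) - 125941/(314*(-246))) + (194769 + 11997)) = 1/((147147*(-1/172090) - 125941/(-77244)) + 206766) = 1/((-147147/172090 - 125941*(-1/77244)) + 206766) = 1/((-147147/172090 + 125941/77244) + 206766) = 1/(5153481911/6646459980 + 206766) = 1/(1374267097706591/6646459980) = 6646459980/1374267097706591 ≈ 4.8364e-6)
(53709 + 200291)*(-373114 + y) = (53709 + 200291)*(-373114 + 6646459980/1374267097706591) = 254000*(-512758293887050534394/1374267097706591) = -130240606647310835736076000/1374267097706591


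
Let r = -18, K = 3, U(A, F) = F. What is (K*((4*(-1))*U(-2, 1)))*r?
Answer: 216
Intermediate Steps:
(K*((4*(-1))*U(-2, 1)))*r = (3*((4*(-1))*1))*(-18) = (3*(-4*1))*(-18) = (3*(-4))*(-18) = -12*(-18) = 216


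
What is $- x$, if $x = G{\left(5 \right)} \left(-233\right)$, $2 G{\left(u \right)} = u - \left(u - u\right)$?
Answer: $\frac{1165}{2} \approx 582.5$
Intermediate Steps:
$G{\left(u \right)} = \frac{u}{2}$ ($G{\left(u \right)} = \frac{u - \left(u - u\right)}{2} = \frac{u - 0}{2} = \frac{u + 0}{2} = \frac{u}{2}$)
$x = - \frac{1165}{2}$ ($x = \frac{1}{2} \cdot 5 \left(-233\right) = \frac{5}{2} \left(-233\right) = - \frac{1165}{2} \approx -582.5$)
$- x = \left(-1\right) \left(- \frac{1165}{2}\right) = \frac{1165}{2}$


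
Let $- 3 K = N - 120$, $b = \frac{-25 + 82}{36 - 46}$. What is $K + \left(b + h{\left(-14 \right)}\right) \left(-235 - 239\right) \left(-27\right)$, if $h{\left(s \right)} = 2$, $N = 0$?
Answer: $- \frac{236563}{5} \approx -47313.0$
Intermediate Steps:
$b = - \frac{57}{10}$ ($b = \frac{57}{-10} = 57 \left(- \frac{1}{10}\right) = - \frac{57}{10} \approx -5.7$)
$K = 40$ ($K = - \frac{0 - 120}{3} = \left(- \frac{1}{3}\right) \left(-120\right) = 40$)
$K + \left(b + h{\left(-14 \right)}\right) \left(-235 - 239\right) \left(-27\right) = 40 + \left(- \frac{57}{10} + 2\right) \left(-235 - 239\right) \left(-27\right) = 40 + \left(- \frac{37}{10}\right) \left(-474\right) \left(-27\right) = 40 + \frac{8769}{5} \left(-27\right) = 40 - \frac{236763}{5} = - \frac{236563}{5}$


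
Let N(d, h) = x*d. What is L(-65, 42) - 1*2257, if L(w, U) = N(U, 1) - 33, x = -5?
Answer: -2500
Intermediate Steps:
N(d, h) = -5*d
L(w, U) = -33 - 5*U (L(w, U) = -5*U - 33 = -33 - 5*U)
L(-65, 42) - 1*2257 = (-33 - 5*42) - 1*2257 = (-33 - 210) - 2257 = -243 - 2257 = -2500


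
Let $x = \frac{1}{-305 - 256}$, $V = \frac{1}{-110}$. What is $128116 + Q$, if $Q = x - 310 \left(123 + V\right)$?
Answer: $\frac{50483726}{561} \approx 89989.0$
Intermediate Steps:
$V = - \frac{1}{110} \approx -0.0090909$
$x = - \frac{1}{561}$ ($x = \frac{1}{-561} = - \frac{1}{561} \approx -0.0017825$)
$Q = - \frac{21389350}{561}$ ($Q = - \frac{1}{561} - 310 \left(123 - \frac{1}{110}\right) = - \frac{1}{561} - \frac{419399}{11} = - \frac{21389350}{561} \approx -38127.0$)
$128116 + Q = 128116 - \frac{21389350}{561} = \frac{50483726}{561}$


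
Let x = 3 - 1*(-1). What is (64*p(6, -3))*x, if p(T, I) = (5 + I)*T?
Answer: 3072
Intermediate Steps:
p(T, I) = T*(5 + I)
x = 4 (x = 3 + 1 = 4)
(64*p(6, -3))*x = (64*(6*(5 - 3)))*4 = (64*(6*2))*4 = (64*12)*4 = 768*4 = 3072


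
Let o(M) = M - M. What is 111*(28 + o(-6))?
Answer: 3108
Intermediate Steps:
o(M) = 0
111*(28 + o(-6)) = 111*(28 + 0) = 111*28 = 3108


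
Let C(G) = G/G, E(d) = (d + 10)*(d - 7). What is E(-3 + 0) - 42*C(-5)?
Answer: -112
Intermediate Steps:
E(d) = (-7 + d)*(10 + d) (E(d) = (10 + d)*(-7 + d) = (-7 + d)*(10 + d))
C(G) = 1
E(-3 + 0) - 42*C(-5) = (-70 + (-3 + 0)**2 + 3*(-3 + 0)) - 42*1 = (-70 + (-3)**2 + 3*(-3)) - 42 = (-70 + 9 - 9) - 42 = -70 - 42 = -112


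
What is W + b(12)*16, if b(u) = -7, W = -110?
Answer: -222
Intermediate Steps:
W + b(12)*16 = -110 - 7*16 = -110 - 112 = -222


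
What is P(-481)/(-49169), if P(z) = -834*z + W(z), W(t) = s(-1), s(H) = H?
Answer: -401153/49169 ≈ -8.1587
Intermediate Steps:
W(t) = -1
P(z) = -1 - 834*z (P(z) = -834*z - 1 = -1 - 834*z)
P(-481)/(-49169) = (-1 - 834*(-481))/(-49169) = (-1 + 401154)*(-1/49169) = 401153*(-1/49169) = -401153/49169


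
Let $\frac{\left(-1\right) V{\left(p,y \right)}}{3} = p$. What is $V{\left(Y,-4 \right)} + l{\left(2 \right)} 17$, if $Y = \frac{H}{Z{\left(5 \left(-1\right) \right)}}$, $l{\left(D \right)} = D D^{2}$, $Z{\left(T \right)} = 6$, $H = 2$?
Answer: $135$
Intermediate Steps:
$l{\left(D \right)} = D^{3}$
$Y = \frac{1}{3}$ ($Y = \frac{2}{6} = 2 \cdot \frac{1}{6} = \frac{1}{3} \approx 0.33333$)
$V{\left(p,y \right)} = - 3 p$
$V{\left(Y,-4 \right)} + l{\left(2 \right)} 17 = \left(-3\right) \frac{1}{3} + 2^{3} \cdot 17 = -1 + 8 \cdot 17 = -1 + 136 = 135$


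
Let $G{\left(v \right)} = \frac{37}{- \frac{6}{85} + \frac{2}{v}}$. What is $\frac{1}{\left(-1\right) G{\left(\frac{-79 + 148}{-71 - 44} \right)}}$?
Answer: $\frac{868}{9435} \approx 0.091998$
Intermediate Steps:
$G{\left(v \right)} = \frac{37}{- \frac{6}{85} + \frac{2}{v}}$ ($G{\left(v \right)} = \frac{37}{\left(-6\right) \frac{1}{85} + \frac{2}{v}} = \frac{37}{- \frac{6}{85} + \frac{2}{v}}$)
$\frac{1}{\left(-1\right) G{\left(\frac{-79 + 148}{-71 - 44} \right)}} = \frac{1}{\left(-1\right) \left(- \frac{3145 \frac{-79 + 148}{-71 - 44}}{-170 + 6 \frac{-79 + 148}{-71 - 44}}\right)} = \frac{1}{\left(-1\right) \left(- \frac{3145 \frac{69}{-115}}{-170 + 6 \frac{69}{-115}}\right)} = \frac{1}{\left(-1\right) \left(- \frac{3145 \cdot 69 \left(- \frac{1}{115}\right)}{-170 + 6 \cdot 69 \left(- \frac{1}{115}\right)}\right)} = \frac{1}{\left(-1\right) \left(\left(-3145\right) \left(- \frac{3}{5}\right) \frac{1}{-170 + 6 \left(- \frac{3}{5}\right)}\right)} = \frac{1}{\left(-1\right) \left(\left(-3145\right) \left(- \frac{3}{5}\right) \frac{1}{-170 - \frac{18}{5}}\right)} = \frac{1}{\left(-1\right) \left(\left(-3145\right) \left(- \frac{3}{5}\right) \frac{1}{- \frac{868}{5}}\right)} = \frac{1}{\left(-1\right) \left(\left(-3145\right) \left(- \frac{3}{5}\right) \left(- \frac{5}{868}\right)\right)} = \frac{1}{\left(-1\right) \left(- \frac{9435}{868}\right)} = \frac{1}{\frac{9435}{868}} = \frac{868}{9435}$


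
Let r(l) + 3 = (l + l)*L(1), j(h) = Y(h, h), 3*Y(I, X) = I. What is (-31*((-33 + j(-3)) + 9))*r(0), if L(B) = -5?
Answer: -2325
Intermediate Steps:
Y(I, X) = I/3
j(h) = h/3
r(l) = -3 - 10*l (r(l) = -3 + (l + l)*(-5) = -3 + (2*l)*(-5) = -3 - 10*l)
(-31*((-33 + j(-3)) + 9))*r(0) = (-31*((-33 + (1/3)*(-3)) + 9))*(-3 - 10*0) = (-31*((-33 - 1) + 9))*(-3 + 0) = -31*(-34 + 9)*(-3) = -31*(-25)*(-3) = 775*(-3) = -2325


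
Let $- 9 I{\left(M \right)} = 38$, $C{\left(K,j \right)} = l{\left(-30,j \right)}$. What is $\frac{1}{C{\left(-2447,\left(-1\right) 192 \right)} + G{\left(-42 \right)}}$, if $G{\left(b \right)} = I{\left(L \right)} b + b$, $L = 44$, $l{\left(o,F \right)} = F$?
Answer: $- \frac{3}{170} \approx -0.017647$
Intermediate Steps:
$C{\left(K,j \right)} = j$
$I{\left(M \right)} = - \frac{38}{9}$ ($I{\left(M \right)} = \left(- \frac{1}{9}\right) 38 = - \frac{38}{9}$)
$G{\left(b \right)} = - \frac{29 b}{9}$ ($G{\left(b \right)} = - \frac{38 b}{9} + b = - \frac{29 b}{9}$)
$\frac{1}{C{\left(-2447,\left(-1\right) 192 \right)} + G{\left(-42 \right)}} = \frac{1}{\left(-1\right) 192 - - \frac{406}{3}} = \frac{1}{-192 + \frac{406}{3}} = \frac{1}{- \frac{170}{3}} = - \frac{3}{170}$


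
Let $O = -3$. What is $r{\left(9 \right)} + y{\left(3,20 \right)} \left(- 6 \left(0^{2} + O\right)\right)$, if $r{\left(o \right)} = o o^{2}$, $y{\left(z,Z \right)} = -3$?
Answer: $675$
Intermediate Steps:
$r{\left(o \right)} = o^{3}$
$r{\left(9 \right)} + y{\left(3,20 \right)} \left(- 6 \left(0^{2} + O\right)\right) = 9^{3} - 3 \left(- 6 \left(0^{2} - 3\right)\right) = 729 - 3 \left(- 6 \left(0 - 3\right)\right) = 729 - 3 \left(\left(-6\right) \left(-3\right)\right) = 729 - 54 = 675$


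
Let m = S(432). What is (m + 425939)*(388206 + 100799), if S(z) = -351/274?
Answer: 57070274749675/274 ≈ 2.0829e+11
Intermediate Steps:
S(z) = -351/274 (S(z) = -351*1/274 = -351/274)
m = -351/274 ≈ -1.2810
(m + 425939)*(388206 + 100799) = (-351/274 + 425939)*(388206 + 100799) = (116706935/274)*489005 = 57070274749675/274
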